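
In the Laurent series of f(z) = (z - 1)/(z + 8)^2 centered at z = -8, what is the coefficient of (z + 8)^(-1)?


Step 1: Write the numerator in powers of (z + 8): z - 1 = (z + 8) + (1*(-8) - 1) = (z + 8) - 9
Step 2: Divide by (z + 8)^2: f(z) = -9(z + 8)^(-2) + (z + 8)^(-1)
Step 3: This finite sum is the Laurent series of f about z = -8.
Step 4: Coefficient of (z + 8)^(-1) = coefficient of (z + 8) in the re-centred numerator = 1

1


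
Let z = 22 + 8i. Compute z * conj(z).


Step 1: conj(z) = 22 - 8i
Step 2: z * conj(z) = 22^2 + 8^2
Step 3: = 484 + 64 = 548

548


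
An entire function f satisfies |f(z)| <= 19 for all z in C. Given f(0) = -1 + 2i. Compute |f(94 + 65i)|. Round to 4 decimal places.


Step 1: By Liouville's theorem, a bounded entire function is constant.
Step 2: f(z) = f(0) = -1 + 2i for all z.
Step 3: |f(w)| = |-1 + 2i| = sqrt(1 + 4)
Step 4: = 2.2361

2.2361


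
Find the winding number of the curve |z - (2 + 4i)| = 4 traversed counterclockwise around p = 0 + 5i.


Step 1: Center c = (2, 4), radius = 4
Step 2: |p - c|^2 = (-2)^2 + 1^2 = 5
Step 3: r^2 = 16
Step 4: |p-c| < r so winding number = 1

1


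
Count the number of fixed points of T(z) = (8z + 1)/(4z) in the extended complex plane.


Step 1: Fixed points satisfy T(z) = z
Step 2: 4z^2 - 8z - 1 = 0
Step 3: Discriminant = (-8)^2 - 4*4*(-1) = 80
Step 4: Number of fixed points = 2

2


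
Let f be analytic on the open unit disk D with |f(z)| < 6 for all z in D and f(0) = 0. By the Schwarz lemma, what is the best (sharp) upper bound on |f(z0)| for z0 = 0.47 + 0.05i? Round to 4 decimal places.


Step 1: g = f/6 maps D -> D with g(0) = 0, so by the Schwarz lemma |g(z)| <= |z|, i.e. |f(z)| <= 6|z|; this is sharp (f(z) = 6z).
Step 2: |z0|^2 = 0.47^2 + 0.05^2 = 0.2234
Step 3: |z0| = sqrt(0.2234) = 0.472652
Step 4: Best bound = 6 * |z0| = 6 * 0.472652 = 2.8359

2.8359


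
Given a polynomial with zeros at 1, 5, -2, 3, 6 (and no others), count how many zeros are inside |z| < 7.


Step 1: Check each root:
  z = 1: |1| = 1 < 7
  z = 5: |5| = 5 < 7
  z = -2: |-2| = 2 < 7
  z = 3: |3| = 3 < 7
  z = 6: |6| = 6 < 7
Step 2: Count = 5

5


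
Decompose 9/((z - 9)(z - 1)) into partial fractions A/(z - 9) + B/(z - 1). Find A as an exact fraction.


Step 1: Multiply both sides by (z - 9) and set z = 9
Step 2: A = 9 / (9 - 1)
Step 3: A = 9 / 8
Step 4: A = 9/8

9/8


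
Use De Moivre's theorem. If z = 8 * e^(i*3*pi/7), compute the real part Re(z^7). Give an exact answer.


Step 1: By De Moivre's theorem, z^7 = 8^7 * e^(i*7*3*pi/7) = 2097152 * (cos(3*pi) + i*sin(3*pi))
Step 2: |z|^7 = 8^7 = 2097152
Step 3: Reduce the angle mod 2*pi: 3*pi - 2*pi = pi
Step 4: cos(pi) = -1
Step 5: Re(z^7) = 2097152 * (-1) = -2097152

-2097152


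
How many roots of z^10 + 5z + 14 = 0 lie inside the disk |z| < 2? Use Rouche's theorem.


Step 1: On |z| = 2 the three terms have sizes |z^10| = 2^10 = 1024, |5z| = 5*2 = 10, |14| = 14
Step 2: The dominant term is g(z) = z^10; let h(z) = 5z + 14 so f = g + h
Step 3: On |z| = 2: |g| = 1024 and |h| <= 10 + 14 = 24
Step 4: Since 1024 > 24, |h| < |g| on |z| = 2, so by Rouche f has the same number of zeros as g inside |z| < 2
Step 5: g(z) = z^10 has 10 zeros (all at the origin) inside |z| < 2. Answer = 10

10


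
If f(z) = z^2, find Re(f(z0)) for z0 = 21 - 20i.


Step 1: z0 = 21 - 20i
Step 2: z0^2 = 21^2 - (-20)^2 - 840i
Step 3: real part = 441 - 400 = 41

41


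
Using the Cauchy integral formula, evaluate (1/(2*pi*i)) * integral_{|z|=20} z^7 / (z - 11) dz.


Step 1: f(z) = z^7, a = 11 is inside |z| = 20
Step 2: By Cauchy integral formula: (1/(2pi*i)) * integral = f(a)
Step 3: f(11) = 11^7 = 19487171

19487171


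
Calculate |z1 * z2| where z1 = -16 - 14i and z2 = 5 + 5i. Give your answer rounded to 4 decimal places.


Step 1: |z1| = sqrt((-16)^2 + (-14)^2) = sqrt(452)
Step 2: |z2| = sqrt(5^2 + 5^2) = sqrt(50)
Step 3: |z1*z2| = |z1|*|z2| = sqrt(452) * sqrt(50) = sqrt(452 * 50) = sqrt(22600)
Step 4: = 150.333

150.333


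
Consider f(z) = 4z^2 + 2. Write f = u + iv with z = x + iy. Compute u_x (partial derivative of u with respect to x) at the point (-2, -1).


Step 1: f(z) = 4(x+iy)^2 + 2
Step 2: u = 4(x^2 - y^2) + 2
Step 3: u_x = 8x + 0
Step 4: At (-2, -1): u_x = -16 + 0 = -16

-16


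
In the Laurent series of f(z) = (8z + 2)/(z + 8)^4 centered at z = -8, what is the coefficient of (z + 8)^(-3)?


Step 1: Write the numerator in powers of (z + 8): 8z + 2 = 8(z + 8) + (8*(-8) + 2) = 8(z + 8) - 62
Step 2: Divide by (z + 8)^4: f(z) = -62(z + 8)^(-4) + 8(z + 8)^(-3)
Step 3: This finite sum is the Laurent series of f about z = -8.
Step 4: Coefficient of (z + 8)^(-3) = coefficient of (z + 8) in the re-centred numerator = 8

8


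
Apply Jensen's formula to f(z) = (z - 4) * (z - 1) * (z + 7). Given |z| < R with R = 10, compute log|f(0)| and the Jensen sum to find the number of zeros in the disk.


Jensen's formula: (1/2pi)*integral log|f(Re^it)|dt = log|f(0)| + sum_{|a_k|<R} log(R/|a_k|)
Step 1: f(0) = (-4) * (-1) * 7 = 28
Step 2: log|f(0)| = log|4| + log|1| + log|-7| = 3.3322
Step 3: Zeros inside |z| < 10: 4, 1, -7
Step 4: Jensen sum = log(10/4) + log(10/1) + log(10/7) = 3.5756
Step 5: n(R) = number of terms in the Jensen sum = count of zeros inside |z| < 10 = 3

3


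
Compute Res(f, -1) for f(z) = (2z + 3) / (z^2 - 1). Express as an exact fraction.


Step 1: Q(z) = z^2 - 1 = (z + 1)(z - 1)
Step 2: Q'(z) = 2z
Step 3: Q'(-1) = -2, P(-1) = 1
Step 4: Res = P(-1)/Q'(-1) = 1/(-2) = -1/2

-1/2


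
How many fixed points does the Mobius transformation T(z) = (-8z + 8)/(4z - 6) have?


Step 1: Fixed points satisfy T(z) = z
Step 2: 4z^2 + 2z - 8 = 0
Step 3: Discriminant = 2^2 - 4*4*(-8) = 132
Step 4: Number of fixed points = 2

2


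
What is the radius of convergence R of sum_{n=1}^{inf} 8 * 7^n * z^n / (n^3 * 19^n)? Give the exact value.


Step 1: General term a_n = 8 * 7^n / (n^3 * 19^n)
Step 2: By the root test, |a_n|^(1/n) = 8^(1/n) * 7 / (n^(3/n) * 19) -> 7/19 as n -> infinity (since 8^(1/n) -> 1 and n^(3/n) -> 1)
Step 3: R = 1/lim|a_n|^(1/n) = 19/7

19/7


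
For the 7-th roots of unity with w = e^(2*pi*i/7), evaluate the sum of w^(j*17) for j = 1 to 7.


Step 1: The sum sum_{j=1}^{n} w^(k*j) equals n if n | k, else 0.
Step 2: Here n = 7, k = 17
Step 3: Does n divide k? 7 | 17 -> False
Step 4: Sum = 0

0


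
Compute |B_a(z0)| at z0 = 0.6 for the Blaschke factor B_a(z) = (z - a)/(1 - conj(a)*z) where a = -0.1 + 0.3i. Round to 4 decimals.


Step 1: Numerator z0 - a = 0.6 - (-0.1 + 0.3i) = 0.7 - 0.3i
Step 2: Denominator 1 - conj(a)*z0 = 1 - (-0.1 - 0.3i)*0.6 = 1.06 + 0.18i
Step 3: |z0 - a|^2 = 0.7^2 + (-0.3)^2 = 0.58; |1 - conj(a)*z0|^2 = 1.06^2 + 0.18^2 = 1.156
Step 4: |B_a(0.6)| = sqrt(0.58 / 1.156) = sqrt(0.50173)
Step 5: = 0.7083

0.7083


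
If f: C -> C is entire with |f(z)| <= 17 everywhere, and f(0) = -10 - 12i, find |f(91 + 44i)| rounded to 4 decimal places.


Step 1: By Liouville's theorem, a bounded entire function is constant.
Step 2: f(z) = f(0) = -10 - 12i for all z.
Step 3: |f(w)| = |-10 - 12i| = sqrt(100 + 144)
Step 4: = 15.6205

15.6205


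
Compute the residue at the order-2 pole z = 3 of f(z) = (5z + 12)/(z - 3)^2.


Step 1: Pole of order 2 at z = 3
Step 2: Res = lim d/dz [(z - 3)^2 * f(z)] as z -> 3
Step 3: (z - 3)^2 * f(z) = 5z + 12
Step 4: d/dz[5z + 12] = 5

5


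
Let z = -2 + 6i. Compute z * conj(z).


Step 1: conj(z) = -2 - 6i
Step 2: z * conj(z) = (-2)^2 + 6^2
Step 3: = 4 + 36 = 40

40


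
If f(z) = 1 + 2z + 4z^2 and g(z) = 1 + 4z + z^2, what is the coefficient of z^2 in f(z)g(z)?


Step 1: z^2 term in f*g comes from: (1)*(z^2) + (2z)*(4z) + (4z^2)*(1)
Step 2: = 1 + 8 + 4
Step 3: = 13

13


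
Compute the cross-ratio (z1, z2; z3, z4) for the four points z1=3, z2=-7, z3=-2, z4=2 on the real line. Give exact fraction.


Step 1: (z1-z3)(z2-z4) = 5 * (-9) = -45
Step 2: (z1-z4)(z2-z3) = 1 * (-5) = -5
Step 3: Cross-ratio = 45/5 = 9

9


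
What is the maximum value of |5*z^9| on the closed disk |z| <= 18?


Step 1: On |z| = 18, |f(z)| = 5 * |z|^9 = 5 * 18^9
Step 2: By maximum modulus principle, maximum is on boundary.
Step 3: Maximum = 5 * 198359290368 = 991796451840

991796451840


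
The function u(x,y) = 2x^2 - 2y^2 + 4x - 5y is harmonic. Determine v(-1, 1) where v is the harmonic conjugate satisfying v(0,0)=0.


Step 1: v_x = -u_y = 4y + 5
Step 2: v_y = u_x = 4x + 4
Step 3: v = 4xy + 5x + 4y + C
Step 4: v(0,0) = 0 => C = 0
Step 5: v(-1, 1) = -5

-5


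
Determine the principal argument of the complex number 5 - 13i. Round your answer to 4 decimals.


Step 1: z = 5 - 13i
Step 2: arg(z) = atan2(-13, 5)
Step 3: arg(z) = -1.2036

-1.2036


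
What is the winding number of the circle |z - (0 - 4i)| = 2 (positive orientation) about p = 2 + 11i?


Step 1: Center c = (0, -4), radius = 2
Step 2: |p - c|^2 = 2^2 + 15^2 = 229
Step 3: r^2 = 4
Step 4: |p-c| > r so winding number = 0

0


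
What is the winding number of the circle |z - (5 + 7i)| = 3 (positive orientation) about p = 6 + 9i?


Step 1: Center c = (5, 7), radius = 3
Step 2: |p - c|^2 = 1^2 + 2^2 = 5
Step 3: r^2 = 9
Step 4: |p-c| < r so winding number = 1

1


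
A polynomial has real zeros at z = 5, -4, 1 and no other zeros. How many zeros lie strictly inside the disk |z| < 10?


Step 1: Check each root:
  z = 5: |5| = 5 < 10
  z = -4: |-4| = 4 < 10
  z = 1: |1| = 1 < 10
Step 2: Count = 3

3


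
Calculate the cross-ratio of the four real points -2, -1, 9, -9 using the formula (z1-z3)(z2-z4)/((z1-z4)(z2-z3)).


Step 1: (z1-z3)(z2-z4) = (-11) * 8 = -88
Step 2: (z1-z4)(z2-z3) = 7 * (-10) = -70
Step 3: Cross-ratio = 88/70 = 44/35

44/35


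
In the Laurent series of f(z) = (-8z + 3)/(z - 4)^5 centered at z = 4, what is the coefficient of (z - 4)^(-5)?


Step 1: Write the numerator in powers of (z - 4): -8z + 3 = -8(z - 4) + (-8*4 + 3) = -8(z - 4) - 29
Step 2: Divide by (z - 4)^5: f(z) = -29(z - 4)^(-5) - 8(z - 4)^(-4)
Step 3: This finite sum is the Laurent series of f about z = 4.
Step 4: Coefficient of (z - 4)^(-5) = -8*4 + 3 = -29

-29


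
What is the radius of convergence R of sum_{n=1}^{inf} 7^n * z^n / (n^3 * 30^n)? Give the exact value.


Step 1: General term a_n = 7^n / (n^3 * 30^n)
Step 2: By the root test, |a_n|^(1/n) = 7 / (n^(3/n) * 30) -> 7/30 as n -> infinity (since n^(3/n) -> 1)
Step 3: R = 1/lim|a_n|^(1/n) = 30/7

30/7


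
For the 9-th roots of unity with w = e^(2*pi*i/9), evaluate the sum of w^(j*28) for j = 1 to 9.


Step 1: The sum sum_{j=1}^{n} w^(k*j) equals n if n | k, else 0.
Step 2: Here n = 9, k = 28
Step 3: Does n divide k? 9 | 28 -> False
Step 4: Sum = 0

0


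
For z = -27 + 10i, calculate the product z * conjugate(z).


Step 1: conj(z) = -27 - 10i
Step 2: z * conj(z) = (-27)^2 + 10^2
Step 3: = 729 + 100 = 829

829


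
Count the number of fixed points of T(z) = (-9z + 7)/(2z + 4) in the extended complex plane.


Step 1: Fixed points satisfy T(z) = z
Step 2: 2z^2 + 13z - 7 = 0
Step 3: Discriminant = 13^2 - 4*2*(-7) = 225
Step 4: Number of fixed points = 2

2


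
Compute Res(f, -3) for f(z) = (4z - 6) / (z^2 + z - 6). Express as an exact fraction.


Step 1: Q(z) = z^2 + z - 6 = (z + 3)(z - 2)
Step 2: Q'(z) = 2z + 1
Step 3: Q'(-3) = -5, P(-3) = -18
Step 4: Res = P(-3)/Q'(-3) = -18/(-5) = 18/5

18/5


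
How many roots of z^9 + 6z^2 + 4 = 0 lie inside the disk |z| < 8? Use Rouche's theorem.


Step 1: On |z| = 8 the three terms have sizes |z^9| = 8^9 = 134217728, |6z^2| = 6*8^2 = 384, |4| = 4
Step 2: The dominant term is g(z) = z^9; let h(z) = 6z^2 + 4 so f = g + h
Step 3: On |z| = 8: |g| = 134217728 and |h| <= 384 + 4 = 388
Step 4: Since 134217728 > 388, |h| < |g| on |z| = 8, so by Rouche f has the same number of zeros as g inside |z| < 8
Step 5: g(z) = z^9 has 9 zeros (all at the origin) inside |z| < 8. Answer = 9

9


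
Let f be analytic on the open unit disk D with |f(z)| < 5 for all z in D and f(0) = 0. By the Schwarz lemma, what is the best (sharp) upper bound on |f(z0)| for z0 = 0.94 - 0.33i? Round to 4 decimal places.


Step 1: g = f/5 maps D -> D with g(0) = 0, so by the Schwarz lemma |g(z)| <= |z|, i.e. |f(z)| <= 5|z|; this is sharp (f(z) = 5z).
Step 2: |z0|^2 = 0.94^2 + (-0.33)^2 = 0.9925
Step 3: |z0| = sqrt(0.9925) = 0.996243
Step 4: Best bound = 5 * |z0| = 5 * 0.996243 = 4.9812

4.9812


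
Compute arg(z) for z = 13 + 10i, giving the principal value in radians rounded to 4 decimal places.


Step 1: z = 13 + 10i
Step 2: arg(z) = atan2(10, 13)
Step 3: arg(z) = 0.6557

0.6557


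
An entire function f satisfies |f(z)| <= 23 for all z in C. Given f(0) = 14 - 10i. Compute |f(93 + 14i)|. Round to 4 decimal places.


Step 1: By Liouville's theorem, a bounded entire function is constant.
Step 2: f(z) = f(0) = 14 - 10i for all z.
Step 3: |f(w)| = |14 - 10i| = sqrt(196 + 100)
Step 4: = 17.2047

17.2047


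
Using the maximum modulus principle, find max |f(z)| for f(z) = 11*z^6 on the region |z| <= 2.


Step 1: On |z| = 2, |f(z)| = 11 * |z|^6 = 11 * 2^6
Step 2: By maximum modulus principle, maximum is on boundary.
Step 3: Maximum = 11 * 64 = 704

704


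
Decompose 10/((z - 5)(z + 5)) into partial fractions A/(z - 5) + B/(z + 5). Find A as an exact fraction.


Step 1: Multiply both sides by (z - 5) and set z = 5
Step 2: A = 10 / (5 + 5)
Step 3: A = 10 / 10
Step 4: A = 1

1


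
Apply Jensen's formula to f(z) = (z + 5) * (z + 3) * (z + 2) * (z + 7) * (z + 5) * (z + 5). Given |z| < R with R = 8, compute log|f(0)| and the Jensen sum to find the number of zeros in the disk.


Jensen's formula: (1/2pi)*integral log|f(Re^it)|dt = log|f(0)| + sum_{|a_k|<R} log(R/|a_k|)
Step 1: f(0) = 5 * 3 * 2 * 7 * 5 * 5 = 5250
Step 2: log|f(0)| = log|-5| + log|-3| + log|-2| + log|-7| + log|-5| + log|-5| = 8.566
Step 3: Zeros inside |z| < 8: -5, -3, -2, -7, -5, -5
Step 4: Jensen sum = log(8/5) + log(8/3) + log(8/2) + log(8/7) + log(8/5) + log(8/5) = 3.9107
Step 5: n(R) = number of terms in the Jensen sum = count of zeros inside |z| < 8 = 6

6


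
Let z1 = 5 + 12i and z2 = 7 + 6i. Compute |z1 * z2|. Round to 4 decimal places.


Step 1: |z1| = sqrt(5^2 + 12^2) = sqrt(169)
Step 2: |z2| = sqrt(7^2 + 6^2) = sqrt(85)
Step 3: |z1*z2| = |z1|*|z2| = sqrt(169) * sqrt(85) = sqrt(169 * 85) = sqrt(14365)
Step 4: = 119.8541

119.8541


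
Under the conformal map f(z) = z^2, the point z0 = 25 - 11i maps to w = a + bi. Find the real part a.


Step 1: z0 = 25 - 11i
Step 2: z0^2 = 25^2 - (-11)^2 - 550i
Step 3: real part = 625 - 121 = 504

504


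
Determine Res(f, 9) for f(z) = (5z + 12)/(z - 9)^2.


Step 1: Pole of order 2 at z = 9
Step 2: Res = lim d/dz [(z - 9)^2 * f(z)] as z -> 9
Step 3: (z - 9)^2 * f(z) = 5z + 12
Step 4: d/dz[5z + 12] = 5

5


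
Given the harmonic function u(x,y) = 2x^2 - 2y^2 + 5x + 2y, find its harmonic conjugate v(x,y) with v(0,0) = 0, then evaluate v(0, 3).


Step 1: v_x = -u_y = 4y - 2
Step 2: v_y = u_x = 4x + 5
Step 3: v = 4xy - 2x + 5y + C
Step 4: v(0,0) = 0 => C = 0
Step 5: v(0, 3) = 15

15


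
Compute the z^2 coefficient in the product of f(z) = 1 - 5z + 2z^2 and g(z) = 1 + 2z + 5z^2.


Step 1: z^2 term in f*g comes from: (1)*(5z^2) + (-5z)*(2z) + (2z^2)*(1)
Step 2: = 5 - 10 + 2
Step 3: = -3

-3


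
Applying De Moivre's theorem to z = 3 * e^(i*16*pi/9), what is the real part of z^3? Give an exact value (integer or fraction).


Step 1: By De Moivre's theorem, z^3 = 3^3 * e^(i*3*16*pi/9) = 27 * (cos(16*pi/3) + i*sin(16*pi/3))
Step 2: |z|^3 = 3^3 = 27
Step 3: Reduce the angle mod 2*pi: 16*pi/3 - 4*pi = 4*pi/3
Step 4: cos(4*pi/3) = -1/2
Step 5: Re(z^3) = 27 * (-1/2) = -27/2

-27/2


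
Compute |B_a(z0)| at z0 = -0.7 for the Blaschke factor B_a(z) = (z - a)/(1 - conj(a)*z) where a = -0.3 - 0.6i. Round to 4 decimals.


Step 1: Numerator z0 - a = -0.7 - (-0.3 - 0.6i) = -0.4 + 0.6i
Step 2: Denominator 1 - conj(a)*z0 = 1 - (-0.3 + 0.6i)*(-0.7) = 0.79 + 0.42i
Step 3: |z0 - a|^2 = (-0.4)^2 + 0.6^2 = 0.52; |1 - conj(a)*z0|^2 = 0.79^2 + 0.42^2 = 0.8005
Step 4: |B_a(-0.7)| = sqrt(0.52 / 0.8005) = sqrt(0.649594)
Step 5: = 0.806

0.806


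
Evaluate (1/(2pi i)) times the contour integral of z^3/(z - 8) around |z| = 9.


Step 1: f(z) = z^3, a = 8 is inside |z| = 9
Step 2: By Cauchy integral formula: (1/(2pi*i)) * integral = f(a)
Step 3: f(8) = 8^3 = 512

512


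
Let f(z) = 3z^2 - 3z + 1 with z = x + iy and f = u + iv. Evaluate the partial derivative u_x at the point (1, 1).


Step 1: f(z) = 3(x+iy)^2 - 3(x+iy) + 1
Step 2: u = 3(x^2 - y^2) - 3x + 1
Step 3: u_x = 6x - 3
Step 4: At (1, 1): u_x = 6 - 3 = 3

3


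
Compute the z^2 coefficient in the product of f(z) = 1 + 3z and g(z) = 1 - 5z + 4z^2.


Step 1: z^2 term in f*g comes from: (1)*(4z^2) + (3z)*(-5z) + (0)*(1)
Step 2: = 4 - 15 + 0
Step 3: = -11

-11


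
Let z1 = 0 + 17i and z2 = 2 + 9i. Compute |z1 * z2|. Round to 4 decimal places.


Step 1: |z1| = sqrt(0^2 + 17^2) = sqrt(289)
Step 2: |z2| = sqrt(2^2 + 9^2) = sqrt(85)
Step 3: |z1*z2| = |z1|*|z2| = sqrt(289) * sqrt(85) = sqrt(289 * 85) = sqrt(24565)
Step 4: = 156.7323

156.7323


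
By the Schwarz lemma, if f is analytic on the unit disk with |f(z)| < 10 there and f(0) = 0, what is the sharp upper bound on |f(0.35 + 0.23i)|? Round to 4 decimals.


Step 1: g = f/10 maps D -> D with g(0) = 0, so by the Schwarz lemma |g(z)| <= |z|, i.e. |f(z)| <= 10|z|; this is sharp (f(z) = 10z).
Step 2: |z0|^2 = 0.35^2 + 0.23^2 = 0.1754
Step 3: |z0| = sqrt(0.1754) = 0.418808
Step 4: Best bound = 10 * |z0| = 10 * 0.418808 = 4.1881

4.1881


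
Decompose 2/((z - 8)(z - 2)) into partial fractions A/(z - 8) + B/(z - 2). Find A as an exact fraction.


Step 1: Multiply both sides by (z - 8) and set z = 8
Step 2: A = 2 / (8 - 2)
Step 3: A = 2 / 6
Step 4: A = 1/3

1/3


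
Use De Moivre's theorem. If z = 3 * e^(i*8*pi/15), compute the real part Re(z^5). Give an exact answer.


Step 1: By De Moivre's theorem, z^5 = 3^5 * e^(i*5*8*pi/15) = 243 * (cos(8*pi/3) + i*sin(8*pi/3))
Step 2: |z|^5 = 3^5 = 243
Step 3: Reduce the angle mod 2*pi: 8*pi/3 - 2*pi = 2*pi/3
Step 4: cos(2*pi/3) = -1/2
Step 5: Re(z^5) = 243 * (-1/2) = -243/2

-243/2


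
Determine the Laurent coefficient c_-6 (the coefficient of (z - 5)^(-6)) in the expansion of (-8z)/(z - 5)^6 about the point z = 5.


Step 1: Write the numerator in powers of (z - 5): -8z = -8(z - 5) + (-8*5 + 0) = -8(z - 5) - 40
Step 2: Divide by (z - 5)^6: f(z) = -40(z - 5)^(-6) - 8(z - 5)^(-5)
Step 3: This finite sum is the Laurent series of f about z = 5.
Step 4: Coefficient of (z - 5)^(-6) = -8*5 + 0 = -40

-40


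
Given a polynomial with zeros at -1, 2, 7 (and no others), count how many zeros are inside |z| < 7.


Step 1: Check each root:
  z = -1: |-1| = 1 < 7
  z = 2: |2| = 2 < 7
  z = 7: |7| = 7 >= 7
Step 2: Count = 2

2


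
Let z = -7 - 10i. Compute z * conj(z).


Step 1: conj(z) = -7 + 10i
Step 2: z * conj(z) = (-7)^2 + (-10)^2
Step 3: = 49 + 100 = 149

149


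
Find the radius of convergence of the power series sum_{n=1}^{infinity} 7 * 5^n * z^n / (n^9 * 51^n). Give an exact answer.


Step 1: General term a_n = 7 * 5^n / (n^9 * 51^n)
Step 2: By the root test, |a_n|^(1/n) = 7^(1/n) * 5 / (n^(9/n) * 51) -> 5/51 as n -> infinity (since 7^(1/n) -> 1 and n^(9/n) -> 1)
Step 3: R = 1/lim|a_n|^(1/n) = 51/5

51/5


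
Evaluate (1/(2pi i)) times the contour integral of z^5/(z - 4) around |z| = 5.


Step 1: f(z) = z^5, a = 4 is inside |z| = 5
Step 2: By Cauchy integral formula: (1/(2pi*i)) * integral = f(a)
Step 3: f(4) = 4^5 = 1024

1024


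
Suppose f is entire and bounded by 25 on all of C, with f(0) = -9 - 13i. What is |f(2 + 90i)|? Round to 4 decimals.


Step 1: By Liouville's theorem, a bounded entire function is constant.
Step 2: f(z) = f(0) = -9 - 13i for all z.
Step 3: |f(w)| = |-9 - 13i| = sqrt(81 + 169)
Step 4: = 15.8114

15.8114


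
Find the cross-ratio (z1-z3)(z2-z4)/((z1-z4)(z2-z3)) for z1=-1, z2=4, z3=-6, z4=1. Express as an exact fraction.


Step 1: (z1-z3)(z2-z4) = 5 * 3 = 15
Step 2: (z1-z4)(z2-z3) = (-2) * 10 = -20
Step 3: Cross-ratio = -15/20 = -3/4

-3/4


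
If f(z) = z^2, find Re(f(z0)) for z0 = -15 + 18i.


Step 1: z0 = -15 + 18i
Step 2: z0^2 = (-15)^2 - 18^2 - 540i
Step 3: real part = 225 - 324 = -99

-99


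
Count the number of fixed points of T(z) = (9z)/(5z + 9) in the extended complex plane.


Step 1: Fixed points satisfy T(z) = z
Step 2: 5z^2 = 0
Step 3: Discriminant = 0^2 - 4*5*0 = 0
Step 4: Number of fixed points = 1

1


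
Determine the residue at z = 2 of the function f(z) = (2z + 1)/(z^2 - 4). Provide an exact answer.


Step 1: Q(z) = z^2 - 4 = (z - 2)(z + 2)
Step 2: Q'(z) = 2z
Step 3: Q'(2) = 4, P(2) = 5
Step 4: Res = P(2)/Q'(2) = 5/4 = 5/4

5/4


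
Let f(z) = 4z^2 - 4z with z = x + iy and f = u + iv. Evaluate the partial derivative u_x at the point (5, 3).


Step 1: f(z) = 4(x+iy)^2 - 4(x+iy) + 0
Step 2: u = 4(x^2 - y^2) - 4x + 0
Step 3: u_x = 8x - 4
Step 4: At (5, 3): u_x = 40 - 4 = 36

36


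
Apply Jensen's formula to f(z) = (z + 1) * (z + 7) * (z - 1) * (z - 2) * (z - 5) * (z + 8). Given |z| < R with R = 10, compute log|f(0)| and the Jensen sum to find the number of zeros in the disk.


Jensen's formula: (1/2pi)*integral log|f(Re^it)|dt = log|f(0)| + sum_{|a_k|<R} log(R/|a_k|)
Step 1: f(0) = 1 * 7 * (-1) * (-2) * (-5) * 8 = -560
Step 2: log|f(0)| = log|-1| + log|-7| + log|1| + log|2| + log|5| + log|-8| = 6.3279
Step 3: Zeros inside |z| < 10: -1, -7, 1, 2, 5, -8
Step 4: Jensen sum = log(10/1) + log(10/7) + log(10/1) + log(10/2) + log(10/5) + log(10/8) = 7.4876
Step 5: n(R) = number of terms in the Jensen sum = count of zeros inside |z| < 10 = 6

6


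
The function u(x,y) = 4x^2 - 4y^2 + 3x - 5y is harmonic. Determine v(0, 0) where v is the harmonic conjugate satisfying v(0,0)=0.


Step 1: v_x = -u_y = 8y + 5
Step 2: v_y = u_x = 8x + 3
Step 3: v = 8xy + 5x + 3y + C
Step 4: v(0,0) = 0 => C = 0
Step 5: v(0, 0) = 0

0


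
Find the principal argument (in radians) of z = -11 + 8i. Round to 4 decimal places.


Step 1: z = -11 + 8i
Step 2: arg(z) = atan2(8, -11)
Step 3: arg(z) = 2.5128

2.5128


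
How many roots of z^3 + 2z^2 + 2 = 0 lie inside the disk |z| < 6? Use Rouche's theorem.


Step 1: On |z| = 6 the three terms have sizes |z^3| = 6^3 = 216, |2z^2| = 2*6^2 = 72, |2| = 2
Step 2: The dominant term is g(z) = z^3; let h(z) = 2z^2 + 2 so f = g + h
Step 3: On |z| = 6: |g| = 216 and |h| <= 72 + 2 = 74
Step 4: Since 216 > 74, |h| < |g| on |z| = 6, so by Rouche f has the same number of zeros as g inside |z| < 6
Step 5: g(z) = z^3 has 3 zeros (all at the origin) inside |z| < 6. Answer = 3

3


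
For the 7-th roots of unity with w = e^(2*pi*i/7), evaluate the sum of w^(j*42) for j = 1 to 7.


Step 1: The sum sum_{j=1}^{n} w^(k*j) equals n if n | k, else 0.
Step 2: Here n = 7, k = 42
Step 3: Does n divide k? 7 | 42 -> True
Step 4: Sum = 7

7


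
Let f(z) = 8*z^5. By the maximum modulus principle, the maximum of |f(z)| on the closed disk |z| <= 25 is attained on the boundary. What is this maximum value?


Step 1: On |z| = 25, |f(z)| = 8 * |z|^5 = 8 * 25^5
Step 2: By maximum modulus principle, maximum is on boundary.
Step 3: Maximum = 8 * 9765625 = 78125000

78125000


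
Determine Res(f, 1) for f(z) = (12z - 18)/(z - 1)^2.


Step 1: Pole of order 2 at z = 1
Step 2: Res = lim d/dz [(z - 1)^2 * f(z)] as z -> 1
Step 3: (z - 1)^2 * f(z) = 12z - 18
Step 4: d/dz[12z - 18] = 12

12


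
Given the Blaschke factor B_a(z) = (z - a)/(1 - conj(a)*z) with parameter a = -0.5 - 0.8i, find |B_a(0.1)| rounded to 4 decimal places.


Step 1: Numerator z0 - a = 0.1 - (-0.5 - 0.8i) = 0.6 + 0.8i
Step 2: Denominator 1 - conj(a)*z0 = 1 - (-0.5 + 0.8i)*0.1 = 1.05 - 0.08i
Step 3: |z0 - a|^2 = 0.6^2 + 0.8^2 = 1; |1 - conj(a)*z0|^2 = 1.05^2 + (-0.08)^2 = 1.1089
Step 4: |B_a(0.1)| = sqrt(1 / 1.1089) = sqrt(0.901795)
Step 5: = 0.9496

0.9496


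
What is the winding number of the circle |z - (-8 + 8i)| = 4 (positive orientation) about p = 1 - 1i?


Step 1: Center c = (-8, 8), radius = 4
Step 2: |p - c|^2 = 9^2 + (-9)^2 = 162
Step 3: r^2 = 16
Step 4: |p-c| > r so winding number = 0

0


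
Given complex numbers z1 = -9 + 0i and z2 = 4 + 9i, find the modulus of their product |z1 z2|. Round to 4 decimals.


Step 1: |z1| = sqrt((-9)^2 + 0^2) = sqrt(81)
Step 2: |z2| = sqrt(4^2 + 9^2) = sqrt(97)
Step 3: |z1*z2| = |z1|*|z2| = sqrt(81) * sqrt(97) = sqrt(81 * 97) = sqrt(7857)
Step 4: = 88.6397

88.6397


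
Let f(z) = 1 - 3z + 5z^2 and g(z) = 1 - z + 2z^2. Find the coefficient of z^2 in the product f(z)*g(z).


Step 1: z^2 term in f*g comes from: (1)*(2z^2) + (-3z)*(-z) + (5z^2)*(1)
Step 2: = 2 + 3 + 5
Step 3: = 10

10


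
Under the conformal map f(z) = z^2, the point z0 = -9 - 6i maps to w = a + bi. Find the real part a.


Step 1: z0 = -9 - 6i
Step 2: z0^2 = (-9)^2 - (-6)^2 + 108i
Step 3: real part = 81 - 36 = 45

45


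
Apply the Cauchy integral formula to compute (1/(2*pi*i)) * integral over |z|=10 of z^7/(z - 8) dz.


Step 1: f(z) = z^7, a = 8 is inside |z| = 10
Step 2: By Cauchy integral formula: (1/(2pi*i)) * integral = f(a)
Step 3: f(8) = 8^7 = 2097152

2097152


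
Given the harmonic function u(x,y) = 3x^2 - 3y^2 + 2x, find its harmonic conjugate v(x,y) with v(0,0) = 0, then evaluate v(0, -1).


Step 1: v_x = -u_y = 6y + 0
Step 2: v_y = u_x = 6x + 2
Step 3: v = 6xy + 2y + C
Step 4: v(0,0) = 0 => C = 0
Step 5: v(0, -1) = -2

-2


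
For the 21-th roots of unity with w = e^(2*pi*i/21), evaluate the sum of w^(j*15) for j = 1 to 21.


Step 1: The sum sum_{j=1}^{n} w^(k*j) equals n if n | k, else 0.
Step 2: Here n = 21, k = 15
Step 3: Does n divide k? 21 | 15 -> False
Step 4: Sum = 0

0


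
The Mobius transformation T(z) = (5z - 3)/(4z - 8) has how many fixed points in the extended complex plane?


Step 1: Fixed points satisfy T(z) = z
Step 2: 4z^2 - 13z + 3 = 0
Step 3: Discriminant = (-13)^2 - 4*4*3 = 121
Step 4: Number of fixed points = 2

2


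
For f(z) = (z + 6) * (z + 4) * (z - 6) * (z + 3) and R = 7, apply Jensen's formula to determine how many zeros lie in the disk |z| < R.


Jensen's formula: (1/2pi)*integral log|f(Re^it)|dt = log|f(0)| + sum_{|a_k|<R} log(R/|a_k|)
Step 1: f(0) = 6 * 4 * (-6) * 3 = -432
Step 2: log|f(0)| = log|-6| + log|-4| + log|6| + log|-3| = 6.0684
Step 3: Zeros inside |z| < 7: -6, -4, 6, -3
Step 4: Jensen sum = log(7/6) + log(7/4) + log(7/6) + log(7/3) = 1.7152
Step 5: n(R) = number of terms in the Jensen sum = count of zeros inside |z| < 7 = 4

4


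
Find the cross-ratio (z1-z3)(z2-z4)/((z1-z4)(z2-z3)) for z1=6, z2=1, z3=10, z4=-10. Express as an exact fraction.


Step 1: (z1-z3)(z2-z4) = (-4) * 11 = -44
Step 2: (z1-z4)(z2-z3) = 16 * (-9) = -144
Step 3: Cross-ratio = 44/144 = 11/36

11/36


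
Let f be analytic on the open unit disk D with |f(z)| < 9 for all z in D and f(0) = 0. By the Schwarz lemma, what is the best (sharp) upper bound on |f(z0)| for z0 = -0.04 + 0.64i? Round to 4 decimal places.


Step 1: g = f/9 maps D -> D with g(0) = 0, so by the Schwarz lemma |g(z)| <= |z|, i.e. |f(z)| <= 9|z|; this is sharp (f(z) = 9z).
Step 2: |z0|^2 = (-0.04)^2 + 0.64^2 = 0.4112
Step 3: |z0| = sqrt(0.4112) = 0.641249
Step 4: Best bound = 9 * |z0| = 9 * 0.641249 = 5.7712

5.7712


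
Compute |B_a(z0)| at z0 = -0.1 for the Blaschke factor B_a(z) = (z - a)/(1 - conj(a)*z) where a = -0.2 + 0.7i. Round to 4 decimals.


Step 1: Numerator z0 - a = -0.1 - (-0.2 + 0.7i) = 0.1 - 0.7i
Step 2: Denominator 1 - conj(a)*z0 = 1 - (-0.2 - 0.7i)*(-0.1) = 0.98 - 0.07i
Step 3: |z0 - a|^2 = 0.1^2 + (-0.7)^2 = 0.5; |1 - conj(a)*z0|^2 = 0.98^2 + (-0.07)^2 = 0.9653
Step 4: |B_a(-0.1)| = sqrt(0.5 / 0.9653) = sqrt(0.517974)
Step 5: = 0.7197

0.7197


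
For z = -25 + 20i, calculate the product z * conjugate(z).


Step 1: conj(z) = -25 - 20i
Step 2: z * conj(z) = (-25)^2 + 20^2
Step 3: = 625 + 400 = 1025

1025


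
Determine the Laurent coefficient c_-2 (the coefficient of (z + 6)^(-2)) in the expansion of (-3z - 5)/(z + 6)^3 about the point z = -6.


Step 1: Write the numerator in powers of (z + 6): -3z - 5 = -3(z + 6) + (-3*(-6) - 5) = -3(z + 6) + 13
Step 2: Divide by (z + 6)^3: f(z) = 13(z + 6)^(-3) - 3(z + 6)^(-2)
Step 3: This finite sum is the Laurent series of f about z = -6.
Step 4: Coefficient of (z + 6)^(-2) = coefficient of (z + 6) in the re-centred numerator = -3

-3


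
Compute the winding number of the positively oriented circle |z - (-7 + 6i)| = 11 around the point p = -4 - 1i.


Step 1: Center c = (-7, 6), radius = 11
Step 2: |p - c|^2 = 3^2 + (-7)^2 = 58
Step 3: r^2 = 121
Step 4: |p-c| < r so winding number = 1

1


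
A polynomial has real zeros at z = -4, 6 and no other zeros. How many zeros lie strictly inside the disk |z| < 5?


Step 1: Check each root:
  z = -4: |-4| = 4 < 5
  z = 6: |6| = 6 >= 5
Step 2: Count = 1

1


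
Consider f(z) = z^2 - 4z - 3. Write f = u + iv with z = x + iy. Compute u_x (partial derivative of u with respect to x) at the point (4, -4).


Step 1: f(z) = (x+iy)^2 - 4(x+iy) - 3
Step 2: u = (x^2 - y^2) - 4x - 3
Step 3: u_x = 2x - 4
Step 4: At (4, -4): u_x = 8 - 4 = 4

4


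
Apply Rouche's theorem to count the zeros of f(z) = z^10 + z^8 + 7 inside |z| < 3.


Step 1: On |z| = 3 the three terms have sizes |z^10| = 3^10 = 59049, |z^8| = 3^8 = 6561, |7| = 7
Step 2: The dominant term is g(z) = z^10; let h(z) = z^8 + 7 so f = g + h
Step 3: On |z| = 3: |g| = 59049 and |h| <= 6561 + 7 = 6568
Step 4: Since 59049 > 6568, |h| < |g| on |z| = 3, so by Rouche f has the same number of zeros as g inside |z| < 3
Step 5: g(z) = z^10 has 10 zeros (all at the origin) inside |z| < 3. Answer = 10

10


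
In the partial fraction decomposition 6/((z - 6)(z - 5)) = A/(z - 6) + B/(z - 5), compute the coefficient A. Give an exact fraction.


Step 1: Multiply both sides by (z - 6) and set z = 6
Step 2: A = 6 / (6 - 5)
Step 3: A = 6 / 1
Step 4: A = 6

6


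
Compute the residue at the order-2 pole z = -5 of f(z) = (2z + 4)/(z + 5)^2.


Step 1: Pole of order 2 at z = -5
Step 2: Res = lim d/dz [(z + 5)^2 * f(z)] as z -> -5
Step 3: (z + 5)^2 * f(z) = 2z + 4
Step 4: d/dz[2z + 4] = 2

2


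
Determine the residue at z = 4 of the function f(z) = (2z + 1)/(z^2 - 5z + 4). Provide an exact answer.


Step 1: Q(z) = z^2 - 5z + 4 = (z - 4)(z - 1)
Step 2: Q'(z) = 2z - 5
Step 3: Q'(4) = 3, P(4) = 9
Step 4: Res = P(4)/Q'(4) = 9/3 = 3

3


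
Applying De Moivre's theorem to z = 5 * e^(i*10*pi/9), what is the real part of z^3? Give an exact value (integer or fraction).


Step 1: By De Moivre's theorem, z^3 = 5^3 * e^(i*3*10*pi/9) = 125 * (cos(10*pi/3) + i*sin(10*pi/3))
Step 2: |z|^3 = 5^3 = 125
Step 3: Reduce the angle mod 2*pi: 10*pi/3 - 2*pi = 4*pi/3
Step 4: cos(4*pi/3) = -1/2
Step 5: Re(z^3) = 125 * (-1/2) = -125/2

-125/2


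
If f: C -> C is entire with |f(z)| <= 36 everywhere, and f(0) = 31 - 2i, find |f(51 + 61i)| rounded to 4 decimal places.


Step 1: By Liouville's theorem, a bounded entire function is constant.
Step 2: f(z) = f(0) = 31 - 2i for all z.
Step 3: |f(w)| = |31 - 2i| = sqrt(961 + 4)
Step 4: = 31.0644

31.0644


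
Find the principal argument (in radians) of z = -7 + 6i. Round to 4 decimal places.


Step 1: z = -7 + 6i
Step 2: arg(z) = atan2(6, -7)
Step 3: arg(z) = 2.433

2.433


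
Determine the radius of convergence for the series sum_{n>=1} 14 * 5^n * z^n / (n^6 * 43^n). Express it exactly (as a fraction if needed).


Step 1: General term a_n = 14 * 5^n / (n^6 * 43^n)
Step 2: By the root test, |a_n|^(1/n) = 14^(1/n) * 5 / (n^(6/n) * 43) -> 5/43 as n -> infinity (since 14^(1/n) -> 1 and n^(6/n) -> 1)
Step 3: R = 1/lim|a_n|^(1/n) = 43/5

43/5


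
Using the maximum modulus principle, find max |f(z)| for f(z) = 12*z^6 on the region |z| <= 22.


Step 1: On |z| = 22, |f(z)| = 12 * |z|^6 = 12 * 22^6
Step 2: By maximum modulus principle, maximum is on boundary.
Step 3: Maximum = 12 * 113379904 = 1360558848

1360558848


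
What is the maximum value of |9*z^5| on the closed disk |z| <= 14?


Step 1: On |z| = 14, |f(z)| = 9 * |z|^5 = 9 * 14^5
Step 2: By maximum modulus principle, maximum is on boundary.
Step 3: Maximum = 9 * 537824 = 4840416

4840416


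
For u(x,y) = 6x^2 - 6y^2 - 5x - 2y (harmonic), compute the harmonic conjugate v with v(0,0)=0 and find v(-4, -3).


Step 1: v_x = -u_y = 12y + 2
Step 2: v_y = u_x = 12x - 5
Step 3: v = 12xy + 2x - 5y + C
Step 4: v(0,0) = 0 => C = 0
Step 5: v(-4, -3) = 151

151


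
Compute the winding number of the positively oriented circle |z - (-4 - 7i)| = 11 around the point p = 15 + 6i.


Step 1: Center c = (-4, -7), radius = 11
Step 2: |p - c|^2 = 19^2 + 13^2 = 530
Step 3: r^2 = 121
Step 4: |p-c| > r so winding number = 0

0


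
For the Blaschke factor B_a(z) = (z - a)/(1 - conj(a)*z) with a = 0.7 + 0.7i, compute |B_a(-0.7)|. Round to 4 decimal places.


Step 1: Numerator z0 - a = -0.7 - (0.7 + 0.7i) = -1.4 - 0.7i
Step 2: Denominator 1 - conj(a)*z0 = 1 - (0.7 - 0.7i)*(-0.7) = 1.49 - 0.49i
Step 3: |z0 - a|^2 = (-1.4)^2 + (-0.7)^2 = 2.45; |1 - conj(a)*z0|^2 = 1.49^2 + (-0.49)^2 = 2.4602
Step 4: |B_a(-0.7)| = sqrt(2.45 / 2.4602) = sqrt(0.995854)
Step 5: = 0.9979

0.9979


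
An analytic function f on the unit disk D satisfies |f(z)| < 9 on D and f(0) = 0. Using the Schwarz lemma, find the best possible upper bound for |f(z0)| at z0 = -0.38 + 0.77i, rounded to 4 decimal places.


Step 1: g = f/9 maps D -> D with g(0) = 0, so by the Schwarz lemma |g(z)| <= |z|, i.e. |f(z)| <= 9|z|; this is sharp (f(z) = 9z).
Step 2: |z0|^2 = (-0.38)^2 + 0.77^2 = 0.7373
Step 3: |z0| = sqrt(0.7373) = 0.858662
Step 4: Best bound = 9 * |z0| = 9 * 0.858662 = 7.728

7.728


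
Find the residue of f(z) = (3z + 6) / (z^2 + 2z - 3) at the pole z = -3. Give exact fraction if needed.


Step 1: Q(z) = z^2 + 2z - 3 = (z + 3)(z - 1)
Step 2: Q'(z) = 2z + 2
Step 3: Q'(-3) = -4, P(-3) = -3
Step 4: Res = P(-3)/Q'(-3) = -3/(-4) = 3/4

3/4


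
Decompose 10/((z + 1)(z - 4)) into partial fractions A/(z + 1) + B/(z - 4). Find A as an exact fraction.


Step 1: Multiply both sides by (z + 1) and set z = -1
Step 2: A = 10 / (-1 - 4)
Step 3: A = 10 / (-5)
Step 4: A = -2

-2


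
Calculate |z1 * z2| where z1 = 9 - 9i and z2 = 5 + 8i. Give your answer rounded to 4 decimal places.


Step 1: |z1| = sqrt(9^2 + (-9)^2) = sqrt(162)
Step 2: |z2| = sqrt(5^2 + 8^2) = sqrt(89)
Step 3: |z1*z2| = |z1|*|z2| = sqrt(162) * sqrt(89) = sqrt(162 * 89) = sqrt(14418)
Step 4: = 120.075

120.075


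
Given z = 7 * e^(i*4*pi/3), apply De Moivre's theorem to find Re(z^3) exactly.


Step 1: By De Moivre's theorem, z^3 = 7^3 * e^(i*3*4*pi/3) = 343 * (cos(4*pi) + i*sin(4*pi))
Step 2: |z|^3 = 7^3 = 343
Step 3: Reduce the angle mod 2*pi: 4*pi - 4*pi = 0
Step 4: cos(0) = 1
Step 5: Re(z^3) = 343 * 1 = 343

343


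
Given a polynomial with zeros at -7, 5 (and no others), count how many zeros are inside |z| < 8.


Step 1: Check each root:
  z = -7: |-7| = 7 < 8
  z = 5: |5| = 5 < 8
Step 2: Count = 2

2


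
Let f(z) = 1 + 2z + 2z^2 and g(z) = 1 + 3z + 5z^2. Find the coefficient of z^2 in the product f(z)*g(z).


Step 1: z^2 term in f*g comes from: (1)*(5z^2) + (2z)*(3z) + (2z^2)*(1)
Step 2: = 5 + 6 + 2
Step 3: = 13

13


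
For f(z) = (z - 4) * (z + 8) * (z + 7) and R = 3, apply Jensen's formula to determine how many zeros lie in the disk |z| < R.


Jensen's formula: (1/2pi)*integral log|f(Re^it)|dt = log|f(0)| + sum_{|a_k|<R} log(R/|a_k|)
Step 1: f(0) = (-4) * 8 * 7 = -224
Step 2: log|f(0)| = log|4| + log|-8| + log|-7| = 5.4116
Step 3: Zeros inside |z| < 3: none
Step 4: Jensen sum = (empty sum) = 0
Step 5: n(R) = number of terms in the Jensen sum = count of zeros inside |z| < 3 = 0

0


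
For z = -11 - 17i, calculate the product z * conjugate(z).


Step 1: conj(z) = -11 + 17i
Step 2: z * conj(z) = (-11)^2 + (-17)^2
Step 3: = 121 + 289 = 410

410


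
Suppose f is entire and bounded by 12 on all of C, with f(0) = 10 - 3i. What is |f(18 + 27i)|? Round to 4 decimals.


Step 1: By Liouville's theorem, a bounded entire function is constant.
Step 2: f(z) = f(0) = 10 - 3i for all z.
Step 3: |f(w)| = |10 - 3i| = sqrt(100 + 9)
Step 4: = 10.4403

10.4403


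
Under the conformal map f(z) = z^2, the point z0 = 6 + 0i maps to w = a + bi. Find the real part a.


Step 1: z0 = 6 + 0i
Step 2: z0^2 = 6^2 - 0^2 + 0i
Step 3: real part = 36 - 0 = 36

36


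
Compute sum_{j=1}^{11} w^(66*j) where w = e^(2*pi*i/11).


Step 1: The sum sum_{j=1}^{n} w^(k*j) equals n if n | k, else 0.
Step 2: Here n = 11, k = 66
Step 3: Does n divide k? 11 | 66 -> True
Step 4: Sum = 11

11


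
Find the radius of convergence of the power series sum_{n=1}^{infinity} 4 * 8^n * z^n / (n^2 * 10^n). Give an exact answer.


Step 1: General term a_n = 4 * 8^n / (n^2 * 10^n)
Step 2: By the root test, |a_n|^(1/n) = 4^(1/n) * 8 / (n^(2/n) * 10) -> 8/10 as n -> infinity (since 4^(1/n) -> 1 and n^(2/n) -> 1)
Step 3: R = 1/lim|a_n|^(1/n) = 10/8 = 5/4

5/4


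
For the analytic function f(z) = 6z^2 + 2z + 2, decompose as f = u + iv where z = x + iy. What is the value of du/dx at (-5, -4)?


Step 1: f(z) = 6(x+iy)^2 + 2(x+iy) + 2
Step 2: u = 6(x^2 - y^2) + 2x + 2
Step 3: u_x = 12x + 2
Step 4: At (-5, -4): u_x = -60 + 2 = -58

-58


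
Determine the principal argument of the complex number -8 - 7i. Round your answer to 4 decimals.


Step 1: z = -8 - 7i
Step 2: arg(z) = atan2(-7, -8)
Step 3: arg(z) = -2.4228

-2.4228


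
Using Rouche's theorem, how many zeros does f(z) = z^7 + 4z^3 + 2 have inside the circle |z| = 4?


Step 1: On |z| = 4 the three terms have sizes |z^7| = 4^7 = 16384, |4z^3| = 4*4^3 = 256, |2| = 2
Step 2: The dominant term is g(z) = z^7; let h(z) = 4z^3 + 2 so f = g + h
Step 3: On |z| = 4: |g| = 16384 and |h| <= 256 + 2 = 258
Step 4: Since 16384 > 258, |h| < |g| on |z| = 4, so by Rouche f has the same number of zeros as g inside |z| < 4
Step 5: g(z) = z^7 has 7 zeros (all at the origin) inside |z| < 4. Answer = 7

7


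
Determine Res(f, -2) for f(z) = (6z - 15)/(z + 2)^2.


Step 1: Pole of order 2 at z = -2
Step 2: Res = lim d/dz [(z + 2)^2 * f(z)] as z -> -2
Step 3: (z + 2)^2 * f(z) = 6z - 15
Step 4: d/dz[6z - 15] = 6

6


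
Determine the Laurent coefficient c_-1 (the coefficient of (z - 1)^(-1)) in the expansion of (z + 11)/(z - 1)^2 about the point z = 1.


Step 1: Write the numerator in powers of (z - 1): z + 11 = (z - 1) + (1*1 + 11) = (z - 1) + 12
Step 2: Divide by (z - 1)^2: f(z) = 12(z - 1)^(-2) + (z - 1)^(-1)
Step 3: This finite sum is the Laurent series of f about z = 1.
Step 4: Coefficient of (z - 1)^(-1) = coefficient of (z - 1) in the re-centred numerator = 1

1


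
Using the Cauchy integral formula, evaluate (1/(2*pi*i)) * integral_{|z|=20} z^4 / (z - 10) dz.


Step 1: f(z) = z^4, a = 10 is inside |z| = 20
Step 2: By Cauchy integral formula: (1/(2pi*i)) * integral = f(a)
Step 3: f(10) = 10^4 = 10000

10000


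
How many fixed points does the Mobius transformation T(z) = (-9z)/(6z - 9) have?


Step 1: Fixed points satisfy T(z) = z
Step 2: 6z^2 = 0
Step 3: Discriminant = 0^2 - 4*6*0 = 0
Step 4: Number of fixed points = 1

1


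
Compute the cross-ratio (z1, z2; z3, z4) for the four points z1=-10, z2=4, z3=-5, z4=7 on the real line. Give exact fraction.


Step 1: (z1-z3)(z2-z4) = (-5) * (-3) = 15
Step 2: (z1-z4)(z2-z3) = (-17) * 9 = -153
Step 3: Cross-ratio = -15/153 = -5/51

-5/51


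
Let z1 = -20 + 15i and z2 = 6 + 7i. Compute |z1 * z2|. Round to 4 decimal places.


Step 1: |z1| = sqrt((-20)^2 + 15^2) = sqrt(625)
Step 2: |z2| = sqrt(6^2 + 7^2) = sqrt(85)
Step 3: |z1*z2| = |z1|*|z2| = sqrt(625) * sqrt(85) = sqrt(625 * 85) = sqrt(53125)
Step 4: = 230.4886

230.4886


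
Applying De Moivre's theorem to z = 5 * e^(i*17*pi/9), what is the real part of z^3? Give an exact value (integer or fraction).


Step 1: By De Moivre's theorem, z^3 = 5^3 * e^(i*3*17*pi/9) = 125 * (cos(17*pi/3) + i*sin(17*pi/3))
Step 2: |z|^3 = 5^3 = 125
Step 3: Reduce the angle mod 2*pi: 17*pi/3 - 4*pi = 5*pi/3
Step 4: cos(5*pi/3) = 1/2
Step 5: Re(z^3) = 125 * 1/2 = 125/2

125/2
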